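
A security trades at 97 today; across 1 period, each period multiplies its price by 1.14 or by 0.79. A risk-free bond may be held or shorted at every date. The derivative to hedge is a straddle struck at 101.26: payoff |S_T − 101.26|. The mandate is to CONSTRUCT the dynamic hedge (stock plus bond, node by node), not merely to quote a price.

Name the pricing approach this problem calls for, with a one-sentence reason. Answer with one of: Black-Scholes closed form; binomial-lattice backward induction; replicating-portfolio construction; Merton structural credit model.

framework: replicating-portfolio construction

Key observation: a price alone would not answer the question — the per-node share/bond construction on the spot-97, 1.14/0.79 tree is required, and only the replicating-portfolio method yields it.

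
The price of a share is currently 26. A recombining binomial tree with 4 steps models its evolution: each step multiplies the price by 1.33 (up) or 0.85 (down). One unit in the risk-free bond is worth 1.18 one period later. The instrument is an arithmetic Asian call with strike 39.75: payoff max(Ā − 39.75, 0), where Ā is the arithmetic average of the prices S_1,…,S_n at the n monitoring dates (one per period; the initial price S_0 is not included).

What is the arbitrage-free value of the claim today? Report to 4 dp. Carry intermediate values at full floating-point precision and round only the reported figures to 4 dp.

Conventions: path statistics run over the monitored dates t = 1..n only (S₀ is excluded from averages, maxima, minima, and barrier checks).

price = 2.4669

Under the martingale measure an up-move has probability p* = 0.6875; value the claim as the probability-weighted average of per-path payoffs, discounted 4 periods at R = 1.18.
Enumerate all 2^4 = 16 price paths (U = up ×1.33, D = down ×0.85); each path with k up-moves has probability p*^k·(1−p*)^(4−k).
DDDD: Ā=17.6061, payoff=0.0000, prob=0.009537
UDDD: Ā=27.5484, payoff=0.0000, prob=0.020981
DUDD: Ā=24.4284, payoff=0.0000, prob=0.020981
UUDD: Ā=38.2232, payoff=0.0000, prob=0.046158
DDUD: Ā=21.7764, payoff=0.0000, prob=0.020981
UDUD: Ā=34.0736, payoff=0.0000, prob=0.046158
DUUD: Ā=30.9536, payoff=0.0000, prob=0.046158
UUUD: Ā=48.4333, payoff=8.6833, prob=0.101547
DDDU: Ā=19.5222, payoff=0.0000, prob=0.020981
UDDU: Ā=30.5465, payoff=0.0000, prob=0.046158
DUDU: Ā=27.4265, payoff=0.0000, prob=0.046158
UUDU: Ā=42.9143, payoff=3.1643, prob=0.101547
DDUU: Ā=24.7745, payoff=0.0000, prob=0.046158
UDUU: Ā=38.7647, payoff=0.0000, prob=0.101547
DUUU: Ā=35.6447, payoff=0.0000, prob=0.101547
UUUU: Ā=55.7735, payoff=16.0235, prob=0.223404
Price = Σ prob·payoff / R^4 = 4.782818 / 1.938778 = 2.4669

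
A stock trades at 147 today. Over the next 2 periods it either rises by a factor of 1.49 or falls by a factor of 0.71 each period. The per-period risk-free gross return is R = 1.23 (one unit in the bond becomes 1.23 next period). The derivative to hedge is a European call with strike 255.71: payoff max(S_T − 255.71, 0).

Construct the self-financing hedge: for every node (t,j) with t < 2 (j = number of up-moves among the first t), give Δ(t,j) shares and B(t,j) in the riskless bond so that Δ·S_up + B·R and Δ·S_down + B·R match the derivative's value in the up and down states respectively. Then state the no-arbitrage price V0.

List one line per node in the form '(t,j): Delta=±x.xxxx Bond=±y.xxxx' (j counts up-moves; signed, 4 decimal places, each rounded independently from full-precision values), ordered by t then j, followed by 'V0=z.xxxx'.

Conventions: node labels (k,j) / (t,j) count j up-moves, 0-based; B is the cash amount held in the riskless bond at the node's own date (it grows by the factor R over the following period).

Under the risk-neutral measure, an up-move has probability p* = (R−d)/(u−d) = 0.6667 and values discount at R = 1.23.
Payoffs at expiry: V(2,0)=0.0000, V(2,1)=0.0000, V(2,2)=70.6447
Node (1,0) S=104.3700: V=(p*·0.0000+(1−p*)·0.0000)/1.23=0.0000; Δ=(0.0000−0.0000)/(155.5113−74.1027)=0.0000; B=V−Δ·S=0.0000
Node (1,1) S=219.0300: V=(p*·70.6447+(1−p*)·0.0000)/1.23=38.2898; Δ=(70.6447−0.0000)/(326.3547−155.5113)=0.4135; B=V−Δ·S=-52.2803
Node (0,0) S=147.0000: V=(p*·38.2898+(1−p*)·0.0000)/1.23=20.7533; Δ=(38.2898−0.0000)/(219.0300−104.3700)=0.3339; B=V−Δ·S=-28.3362
Sanity check at the root: Δ(0,0)·S0 + B(0,0) reproduces V0 = 20.7533.

(0,0): Delta=0.3339 Bond=-28.3362
(1,0): Delta=0.0000 Bond=0.0000
(1,1): Delta=0.4135 Bond=-52.2803
V0=20.7533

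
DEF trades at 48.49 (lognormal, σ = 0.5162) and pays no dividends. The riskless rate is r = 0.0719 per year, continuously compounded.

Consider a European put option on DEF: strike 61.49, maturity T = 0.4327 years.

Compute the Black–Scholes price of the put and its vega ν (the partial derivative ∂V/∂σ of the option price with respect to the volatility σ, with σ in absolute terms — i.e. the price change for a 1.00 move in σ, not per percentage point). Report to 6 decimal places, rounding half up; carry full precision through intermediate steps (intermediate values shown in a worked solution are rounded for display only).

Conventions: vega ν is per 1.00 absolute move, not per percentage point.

price = 14.132777
ν = 11.560586

σ√T = 0.5162·√0.4327 = 0.339556
d₁ = (ln(S/K) + (r+σ²/2)T) / (σ√T) = (ln(48.49/61.49) + (0.0719+0.5162²/2)·0.4327) / 0.339556 = (-0.237517 + 0.088760) / 0.339556 = -0.438092
d₂ = d₁ − σ√T = -0.438092 − 0.339556 = -0.777648
e^{−rT} = 0.969368
N(−d₁) = 0.669340,  N(−d₂) = 0.781612
Put price V = K·e^{−rT}·N(−d₂) − S·N(−d₁) = 46.589079 − 32.456302 = 14.132777
φ(d₁) = (1/√(2π))·e^{−d₁²/2} = 0.362438
ν = S·φ(d₁)·√T = 11.560586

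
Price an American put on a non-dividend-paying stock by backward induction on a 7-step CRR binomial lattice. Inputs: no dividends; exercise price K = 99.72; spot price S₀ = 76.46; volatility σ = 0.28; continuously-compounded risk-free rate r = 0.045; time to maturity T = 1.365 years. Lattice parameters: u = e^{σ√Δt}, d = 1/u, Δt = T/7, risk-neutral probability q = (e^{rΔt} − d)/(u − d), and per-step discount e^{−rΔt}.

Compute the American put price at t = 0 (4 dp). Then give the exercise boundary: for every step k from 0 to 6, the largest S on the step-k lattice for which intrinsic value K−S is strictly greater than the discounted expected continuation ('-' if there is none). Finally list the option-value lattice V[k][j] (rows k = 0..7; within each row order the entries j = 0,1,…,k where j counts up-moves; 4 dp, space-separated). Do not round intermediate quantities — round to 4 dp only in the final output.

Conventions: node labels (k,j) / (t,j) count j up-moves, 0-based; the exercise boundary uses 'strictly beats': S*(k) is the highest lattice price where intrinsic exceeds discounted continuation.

Δt=0.19500, u=1.13161, d=0.88369, q=0.50468, disc=e^(-rΔt)=0.99126
k=7 terminal: V=max(K-S,0) → 67.5429 58.5156 46.9558 32.1528 13.1968 0.0000 0.0000 0.0000
k=6: j=0 S=36.4121 intr=63.3079 cont=62.4367 V=63.3079[EX]; j=1 S=46.6274 intr=53.0926 cont=52.2213 V=53.0926[EX]; j=2 S=59.7087 intr=40.0113 cont=39.1400 V=40.0113[EX]; j=3 S=76.4600 intr=23.2600 cont=22.3888 V=23.2600[EX]; j=4 S=97.9108 intr=1.8092 cont=6.4796 V=6.4796[hold]; j=5 S=125.3797 intr=0.0000 cont=0.0000 V=0.0000[hold]; j=6 S=160.5549 intr=0.0000 cont=0.0000 V=0.0000[hold]  S*(6)=76.4600
k=5: j=0 S=41.2044 intr=58.5156 cont=57.6444 V=58.5156[EX]; j=1 S=52.7642 intr=46.9558 cont=46.0845 V=46.9558[EX]; j=2 S=67.5672 intr=32.1528 cont=31.2816 V=32.1528[EX]; j=3 S=86.5232 intr=13.1968 cont=14.6620 V=14.6620[hold]; j=4 S=110.7972 intr=0.0000 cont=3.1814 V=3.1814[hold]; j=5 S=141.8813 intr=0.0000 cont=0.0000 V=0.0000[hold]  S*(5)=67.5672
k=4: j=0 S=46.6274 intr=53.0926 cont=52.2213 V=53.0926[EX]; j=1 S=59.7087 intr=40.0113 cont=39.1400 V=40.0113[EX]; j=2 S=76.4600 intr=23.2600 cont=23.1218 V=23.2600[EX]; j=3 S=97.9108 intr=1.8092 cont=8.7906 V=8.7906[hold]; j=4 S=125.3797 intr=0.0000 cont=1.5621 V=1.5621[hold]  S*(4)=76.4600
k=3: j=0 S=52.7642 intr=46.9558 cont=46.0845 V=46.9558[EX]; j=1 S=67.5672 intr=32.1528 cont=31.2816 V=32.1528[EX]; j=2 S=86.5232 intr=13.1968 cont=15.8182 V=15.8182[hold]; j=3 S=110.7972 intr=0.0000 cont=5.0976 V=5.0976[hold]  S*(3)=67.5672
k=2: j=0 S=59.7087 intr=40.0113 cont=39.1400 V=40.0113[EX]; j=1 S=76.4600 intr=23.2600 cont=23.7002 V=23.7002[hold]; j=2 S=97.9108 intr=1.8092 cont=10.3168 V=10.3168[hold]  S*(2)=59.7087
k=1: j=0 S=67.5672 intr=32.1528 cont=31.5018 V=32.1528[EX]; j=1 S=86.5232 intr=13.1968 cont=16.7978 V=16.7978[hold]  S*(1)=67.5672
k=0: j=0 S=76.4600 intr=23.2600 cont=24.1903 V=24.1903[hold]  S*(0)=-

price = 24.1903
boundary = - 67.5672 59.7087 67.5672 76.4600 67.5672 76.4600
tree:
24.1903
32.1528 16.7978
40.0113 23.7002 10.3168
46.9558 32.1528 15.8182 5.0976
53.0926 40.0113 23.2600 8.7906 1.5621
58.5156 46.9558 32.1528 14.6620 3.1814 0.0000
63.3079 53.0926 40.0113 23.2600 6.4796 0.0000 0.0000
67.5429 58.5156 46.9558 32.1528 13.1968 0.0000 0.0000 0.0000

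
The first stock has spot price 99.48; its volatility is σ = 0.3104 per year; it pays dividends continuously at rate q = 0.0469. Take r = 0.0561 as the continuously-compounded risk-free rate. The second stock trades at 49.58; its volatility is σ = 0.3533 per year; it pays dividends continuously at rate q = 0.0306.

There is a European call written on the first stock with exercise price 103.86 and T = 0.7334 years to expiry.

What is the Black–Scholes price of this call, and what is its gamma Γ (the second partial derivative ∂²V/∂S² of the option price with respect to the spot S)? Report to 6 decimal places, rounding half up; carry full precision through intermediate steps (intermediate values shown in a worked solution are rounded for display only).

σ√T = 0.3104·√0.7334 = 0.265823
d₁ = (ln(S/K) + (r−q+σ²/2)T) / (σ√T) = (ln(99.48/103.86) + (0.0561−0.0469+0.3104²/2)·0.7334) / 0.265823 = (-0.043087 + 0.042078) / 0.265823 = -0.003796
d₂ = d₁ − σ√T = -0.003796 − 0.265823 = -0.269619
e^{−rT} = 0.959691
e^{−qT} = 0.966188
N(d₁) = 0.498486,  N(d₂) = 0.393727
Call price V = S·e^{−qT}·N(d₁) − K·e^{−rT}·N(d₂) = 47.912652 − 39.244136 = 8.668516
φ(d₁) = (1/√(2π))·e^{−d₁²/2} = 0.398939
Γ = e^{−qT}·φ(d₁) / (S·σ·√T) = 0.014576

price = 8.668516
Γ = 0.014576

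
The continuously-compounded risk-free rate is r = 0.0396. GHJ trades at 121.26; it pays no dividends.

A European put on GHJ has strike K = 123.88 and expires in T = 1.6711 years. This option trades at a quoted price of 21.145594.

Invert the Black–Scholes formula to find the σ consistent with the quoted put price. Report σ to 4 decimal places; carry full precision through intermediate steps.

At σ = 0.3918 the Black–Scholes value reproduces the quote:
σ√T = 0.3918·√1.6711 = 0.506484
d₁ = (ln(S/K) + (r+σ²/2)T) / (σ√T) = (ln(121.26/123.88) + (0.0396+0.3918²/2)·1.6711) / 0.506484 = (-0.021376 + 0.194439) / 0.506484 = 0.341693
d₂ = d₁ − σ√T = 0.341693 − 0.506484 = -0.164791
e^{−rT} = 0.935967
N(−d₁) = 0.366291,  N(−d₂) = 0.565446
V = K·e^{−rT}·N(−d₂) − S·N(−d₁) = 65.562021 − 44.416427 = 21.145594 (matching the quote); vega is positive throughout, so no other σ reproduces this price

sigma = 0.3918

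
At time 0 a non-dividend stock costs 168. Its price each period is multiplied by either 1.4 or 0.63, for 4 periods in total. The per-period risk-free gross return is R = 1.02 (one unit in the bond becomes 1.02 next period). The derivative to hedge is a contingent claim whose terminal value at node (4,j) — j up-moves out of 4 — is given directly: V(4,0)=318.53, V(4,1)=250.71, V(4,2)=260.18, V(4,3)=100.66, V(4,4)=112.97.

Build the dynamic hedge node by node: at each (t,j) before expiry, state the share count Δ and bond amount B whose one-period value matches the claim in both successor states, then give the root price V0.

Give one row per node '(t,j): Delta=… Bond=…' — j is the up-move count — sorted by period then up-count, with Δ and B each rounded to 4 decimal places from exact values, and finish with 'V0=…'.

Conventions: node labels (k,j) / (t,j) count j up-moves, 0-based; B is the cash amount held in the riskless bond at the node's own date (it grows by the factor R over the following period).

Arbitrage-free pricing uses the up-move probability p* = (R−d)/(u−d) = 0.5065, discounting each step at R = 1.02.
Terminal payoffs: V(4,0)=318.5300, V(4,1)=250.7100, V(4,2)=260.1800, V(4,3)=100.6600, V(4,4)=112.9700
  t=3,j=0: stock 42.0079 → up 58.8111 (V=250.7100), down 26.4650 (V=318.5300). Price 278.6075; hedge Δ=-2.0967, bond B=366.6854.
  t=3,j=1: stock 93.3509 → up 130.6912 (V=260.1800), down 58.8111 (V=250.7100). Price 250.4966; hedge Δ=0.1317, bond B=238.1979.
  t=3,j=2: stock 207.4464 → up 290.4250 (V=100.6600), down 130.6912 (V=260.1800). Price 175.8668; hedge Δ=-0.9987, bond B=383.0357.
  t=3,j=3: stock 460.9920 → up 645.3888 (V=112.9700), down 290.4250 (V=100.6600). Price 104.7990; hedge Δ=0.0347, bond B=88.8119.
  t=2,j=0: stock 66.6792 → up 93.3509 (V=250.4966), down 42.0079 (V=278.6075). Price 259.1858; hedge Δ=-0.5475, bond B=295.6934.
  t=2,j=1: stock 148.1760 → up 207.4464 (V=175.8668), down 93.3509 (V=250.4966). Price 208.5266; hedge Δ=-0.6541, bond B=305.4483.
  t=2,j=2: stock 329.2800 → up 460.9920 (V=104.7990), down 207.4464 (V=175.8668). Price 137.1288; hedge Δ=-0.2803, bond B=229.4248.
  t=1,j=0: stock 105.8400 → up 148.1760 (V=208.5266), down 66.6792 (V=259.1858). Price 228.9482; hedge Δ=-0.6216, bond B=294.7394.
  t=1,j=1: stock 235.2000 → up 329.2800 (V=137.1288), down 148.1760 (V=208.5266). Price 168.9844; hedge Δ=-0.3942, bond B=261.7087.
  t=0,j=0: stock 168.0000 → up 235.2000 (V=168.9844), down 105.8400 (V=228.9482). Price 194.6833; hedge Δ=-0.4635, bond B=272.5584.
As a check, the time-0 holding Δ(0,0)·S0 + B(0,0) comes to 194.6833 — exactly V0.

(0,0): Delta=-0.4635 Bond=272.5584
(1,0): Delta=-0.6216 Bond=294.7394
(1,1): Delta=-0.3942 Bond=261.7087
(2,0): Delta=-0.5475 Bond=295.6934
(2,1): Delta=-0.6541 Bond=305.4483
(2,2): Delta=-0.2803 Bond=229.4248
(3,0): Delta=-2.0967 Bond=366.6854
(3,1): Delta=0.1317 Bond=238.1979
(3,2): Delta=-0.9987 Bond=383.0357
(3,3): Delta=0.0347 Bond=88.8119
V0=194.6833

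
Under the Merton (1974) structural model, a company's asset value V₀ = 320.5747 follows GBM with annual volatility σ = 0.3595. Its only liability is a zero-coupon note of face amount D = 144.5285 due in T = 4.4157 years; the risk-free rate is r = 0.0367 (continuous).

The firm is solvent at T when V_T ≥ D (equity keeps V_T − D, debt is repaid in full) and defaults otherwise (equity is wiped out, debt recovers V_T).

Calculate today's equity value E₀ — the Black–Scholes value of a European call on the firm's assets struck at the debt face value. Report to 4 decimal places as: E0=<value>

Apply the equity-as-call identities (strike 144.5285, horizon 4.4157 years):
d₁ = [ln(V₀/D) + (r + σ²/2)T] / (σ√T)
   = [ln(320.5747/144.5285) + (0.0367 + 0.5·0.3595²)·4.4157] / (0.3595·√4.4157)
   = [0.796639 + 0.447399] / 0.755438 = 1.646778
d₂ = d₁ − σ√T = 1.646778 − 0.755438 = 0.891340
N(d₁) = 0.950198,  N(d₂) = 0.813627,  e^(−rT) = 0.850393
E₀ = V₀·N(d₁) − D·e^(−rT)·N(d₂)
   = 320.5747·0.950198 − 144.5285·0.850393·0.813627 = 204.609820

E0=204.6098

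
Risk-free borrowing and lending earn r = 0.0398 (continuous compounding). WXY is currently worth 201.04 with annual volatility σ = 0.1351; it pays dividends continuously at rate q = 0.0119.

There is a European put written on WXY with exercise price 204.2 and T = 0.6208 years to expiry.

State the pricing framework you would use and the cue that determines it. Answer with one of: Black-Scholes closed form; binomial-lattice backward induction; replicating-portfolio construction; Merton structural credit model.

Key observation: a European claim on WXY (strike 204.2) — a lognormal (GBM) underlying with constant rate and volatility — has an exact closed-form value; no lattice or capital structure is involved.

framework: Black-Scholes closed form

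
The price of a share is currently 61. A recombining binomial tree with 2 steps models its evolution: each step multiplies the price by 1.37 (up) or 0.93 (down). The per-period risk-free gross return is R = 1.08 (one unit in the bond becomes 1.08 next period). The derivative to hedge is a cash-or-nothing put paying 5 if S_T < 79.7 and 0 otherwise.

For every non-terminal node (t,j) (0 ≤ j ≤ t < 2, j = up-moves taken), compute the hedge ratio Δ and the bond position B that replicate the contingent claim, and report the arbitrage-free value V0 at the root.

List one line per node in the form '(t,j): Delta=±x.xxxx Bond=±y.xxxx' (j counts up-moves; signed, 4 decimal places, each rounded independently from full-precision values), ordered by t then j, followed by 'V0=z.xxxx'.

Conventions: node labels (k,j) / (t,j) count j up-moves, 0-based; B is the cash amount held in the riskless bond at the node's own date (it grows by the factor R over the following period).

Arbitrage-free pricing uses the up-move probability p* = (R−d)/(u−d) = 0.3409, discounting each step at R = 1.08.
Payoffs at expiry: V(2,0)=5.0000, V(2,1)=5.0000, V(2,2)=0.0000
  t=1,j=0: stock 56.7300 → up 77.7201 (V=5.0000), down 52.7589 (V=5.0000). Price 4.6296; hedge Δ=0.0000, bond B=4.6296.
  t=1,j=1: stock 83.5700 → up 114.4909 (V=0.0000), down 77.7201 (V=5.0000). Price 3.0513; hedge Δ=-0.1360, bond B=14.4150.
  t=0,j=0: stock 61.0000 → up 83.5700 (V=3.0513), down 56.7300 (V=4.6296). Price 3.7885; hedge Δ=-0.0588, bond B=7.3755.
Check: Δ(0,0)·S0 + B(0,0) = 3.7885 = V0.

(0,0): Delta=-0.0588 Bond=7.3755
(1,0): Delta=0.0000 Bond=4.6296
(1,1): Delta=-0.1360 Bond=14.4150
V0=3.7885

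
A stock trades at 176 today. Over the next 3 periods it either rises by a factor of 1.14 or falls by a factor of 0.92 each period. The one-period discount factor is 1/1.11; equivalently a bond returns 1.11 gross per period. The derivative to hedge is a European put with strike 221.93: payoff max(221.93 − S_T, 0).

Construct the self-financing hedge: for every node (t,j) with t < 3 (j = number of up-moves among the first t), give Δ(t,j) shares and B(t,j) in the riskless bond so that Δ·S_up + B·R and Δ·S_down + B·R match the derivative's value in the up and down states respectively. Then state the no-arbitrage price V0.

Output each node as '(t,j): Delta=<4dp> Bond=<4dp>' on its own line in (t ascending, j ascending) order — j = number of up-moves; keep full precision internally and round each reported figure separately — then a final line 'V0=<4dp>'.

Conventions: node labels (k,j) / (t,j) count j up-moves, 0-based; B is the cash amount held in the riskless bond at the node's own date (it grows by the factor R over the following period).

Since d<R<u, set p* = (R−d)/(u−d) = 0.8636; price each node as the discounted p*-expectation of its children.
Expiry values: V(3,0)=84.8809, V(3,1)=52.1083, V(3,2)=11.4988, V(3,3)=0.0000
Node (2,0) S=148.9664: V=(p*·52.1083+(1−p*)·84.8809)/1.11=50.9705; Δ=(52.1083−84.8809)/(169.8217−137.0491)=-1.0000; B=V−Δ·S=199.9369
Node (2,1) S=184.5888: V=(p*·11.4988+(1−p*)·52.1083)/1.11=15.3481; Δ=(11.4988−52.1083)/(210.4312−169.8217)=-1.0000; B=V−Δ·S=199.9369
Node (2,2) S=228.7296: V=(p*·0.0000+(1−p*)·11.4988)/1.11=1.4126; Δ=(0.0000−11.4988)/(260.7517−210.4312)=-0.2285; B=V−Δ·S=53.6798
Node (1,0) S=161.9200: V=(p*·15.3481+(1−p*)·50.9705)/1.11=18.2034; Δ=(15.3481−50.9705)/(184.5888−148.9664)=-1.0000; B=V−Δ·S=180.1234
Node (1,1) S=200.6400: V=(p*·1.4126+(1−p*)·15.3481)/1.11=2.9846; Δ=(1.4126−15.3481)/(228.7296−184.5888)=-0.3157; B=V−Δ·S=66.3279
Node (0,0) S=176.0000: V=(p*·2.9846+(1−p*)·18.2034)/1.11=4.5585; Δ=(2.9846−18.2034)/(200.6400−161.9200)=-0.3930; B=V−Δ·S=73.7346
As a check, the time-0 holding Δ(0,0)·S0 + B(0,0) comes to 4.5585 — exactly V0.

(0,0): Delta=-0.3930 Bond=73.7346
(1,0): Delta=-1.0000 Bond=180.1234
(1,1): Delta=-0.3157 Bond=66.3279
(2,0): Delta=-1.0000 Bond=199.9369
(2,1): Delta=-1.0000 Bond=199.9369
(2,2): Delta=-0.2285 Bond=53.6798
V0=4.5585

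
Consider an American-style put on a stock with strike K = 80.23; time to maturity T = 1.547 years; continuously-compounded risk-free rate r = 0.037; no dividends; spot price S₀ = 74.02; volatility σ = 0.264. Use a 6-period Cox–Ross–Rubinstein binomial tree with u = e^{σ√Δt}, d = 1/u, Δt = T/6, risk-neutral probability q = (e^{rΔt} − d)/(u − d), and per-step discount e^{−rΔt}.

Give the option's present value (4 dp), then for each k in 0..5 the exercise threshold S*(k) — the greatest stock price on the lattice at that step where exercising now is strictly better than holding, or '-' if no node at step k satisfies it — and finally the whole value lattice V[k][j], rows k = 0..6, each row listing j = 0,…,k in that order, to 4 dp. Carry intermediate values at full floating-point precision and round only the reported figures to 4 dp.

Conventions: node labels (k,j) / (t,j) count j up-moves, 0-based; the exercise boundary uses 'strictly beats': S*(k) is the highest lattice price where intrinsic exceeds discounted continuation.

price = 11.6821
boundary = - - 56.6126 49.5102 56.6126 64.7338
tree:
11.6821
16.9237 6.7091
23.6174 10.6113 2.9688
30.7198 16.2039 5.2698 0.7445
36.9311 23.6174 9.1642 1.5099 0.0000
42.3632 30.7198 15.4962 3.0621 0.0000 0.0000
47.1138 36.9311 23.6174 6.2100 0.0000 0.0000 0.0000

Δt=0.25783, u=1.14345, d=0.87454, q=0.50218, disc=e^(-rΔt)=0.99051
k=6 terminal: V=max(K-S,0) → 47.1138 36.9311 23.6174 6.2100 0.0000 0.0000 0.0000
k=5: j=0 S=37.8668 intr=42.3632 cont=41.6014 V=42.3632[EX]; j=1 S=49.5102 intr=30.7198 cont=29.9580 V=30.7198[EX]; j=2 S=64.7338 intr=15.4962 cont=14.7345 V=15.4962[EX]; j=3 S=84.6383 intr=0.0000 cont=3.0621 V=3.0621[hold]; j=4 S=110.6632 intr=0.0000 cont=0.0000 V=0.0000[hold]; j=5 S=144.6903 intr=0.0000 cont=0.0000 V=0.0000[hold]  S*(5)=64.7338
k=4: j=0 S=43.2989 intr=36.9311 cont=36.1694 V=36.9311[EX]; j=1 S=56.6126 intr=23.6174 cont=22.8557 V=23.6174[EX]; j=2 S=74.0200 intr=6.2100 cont=9.1642 V=9.1642[hold]; j=3 S=96.7799 intr=0.0000 cont=1.5099 V=1.5099[hold]; j=4 S=126.5381 intr=0.0000 cont=0.0000 V=0.0000[hold]  S*(4)=56.6126
k=3: j=0 S=49.5102 intr=30.7198 cont=29.9580 V=30.7198[EX]; j=1 S=64.7338 intr=15.4962 cont=16.2039 V=16.2039[hold]; j=2 S=84.6383 intr=0.0000 cont=5.2698 V=5.2698[hold]; j=3 S=110.6632 intr=0.0000 cont=0.7445 V=0.7445[hold]  S*(3)=49.5102
k=2: j=0 S=56.6126 intr=23.6174 cont=23.2077 V=23.6174[EX]; j=1 S=74.0200 intr=6.2100 cont=10.6113 V=10.6113[hold]; j=2 S=96.7799 intr=0.0000 cont=2.9688 V=2.9688[hold]  S*(2)=56.6126
k=1: j=0 S=64.7338 intr=15.4962 cont=16.9237 V=16.9237[hold]; j=1 S=84.6383 intr=0.0000 cont=6.7091 V=6.7091[hold]  S*(1)=-
k=0: j=0 S=74.0200 intr=6.2100 cont=11.6821 V=11.6821[hold]  S*(0)=-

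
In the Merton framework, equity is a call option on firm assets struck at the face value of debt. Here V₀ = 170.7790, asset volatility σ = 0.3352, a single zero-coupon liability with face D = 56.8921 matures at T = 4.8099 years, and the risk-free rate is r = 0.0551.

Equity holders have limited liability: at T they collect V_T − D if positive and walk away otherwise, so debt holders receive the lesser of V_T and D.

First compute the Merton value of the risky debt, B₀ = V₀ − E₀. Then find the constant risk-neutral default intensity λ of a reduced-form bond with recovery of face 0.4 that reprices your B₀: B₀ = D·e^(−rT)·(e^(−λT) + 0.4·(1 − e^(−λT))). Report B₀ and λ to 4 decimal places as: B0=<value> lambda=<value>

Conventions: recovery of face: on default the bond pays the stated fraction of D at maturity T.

With assets at 170.7790 and a single debt payment of 56.8921 at 4.8099 years:
d₁ = [ln(V₀/D) + (r + σ²/2)T] / (σ√T)
   = [ln(170.7790/56.8921) + (0.0551 + 0.5·0.3352²)·4.8099] / (0.3352·√4.8099)
   = [1.099214 + 0.535243] / 0.735143 = 2.223318
d₂ = d₁ − σ√T = 2.223318 − 0.735143 = 1.488174
N(d₁) = 0.986903,  N(d₂) = 0.931648,  e^(−rT) = 0.767186
E₀ = V₀·N(d₁) − D·e^(−rT)·N(d₂)
   = 170.7790·0.986903 − 56.8921·0.767186·0.931648 = 127.878799
B₀ = V₀ − E₀ = 170.7790 − 127.878799 = 42.900201
e^(−λT) = (B₀·e^(rT)/D − 0.4)/(1 − 0.4) = (42.9002·1.303464/56.8921 − 0.4)/0.6 = 0.97148916
λ = −ln(0.97148916)/4.8099 = 0.006014

B0=42.9002 lambda=0.0060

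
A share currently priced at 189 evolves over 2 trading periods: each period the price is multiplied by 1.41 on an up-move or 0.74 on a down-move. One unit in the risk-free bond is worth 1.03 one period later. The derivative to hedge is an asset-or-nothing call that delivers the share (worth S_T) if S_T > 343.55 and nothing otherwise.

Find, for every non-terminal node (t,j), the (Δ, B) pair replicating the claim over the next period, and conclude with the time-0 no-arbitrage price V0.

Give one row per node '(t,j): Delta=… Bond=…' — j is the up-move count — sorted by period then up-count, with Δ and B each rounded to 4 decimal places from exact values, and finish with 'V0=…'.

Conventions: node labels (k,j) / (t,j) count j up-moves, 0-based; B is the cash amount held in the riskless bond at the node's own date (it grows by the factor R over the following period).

Arbitrage-free pricing uses the up-move probability p* = (R−d)/(u−d) = 0.4328, discounting each step at R = 1.03.
Payoffs at expiry: V(2,0)=0.0000, V(2,1)=0.0000, V(2,2)=375.7509
Node (1,0) S=139.8600: V=(p*·0.0000+(1−p*)·0.0000)/1.03=0.0000; Δ=(0.0000−0.0000)/(197.2026−103.4964)=0.0000; B=V−Δ·S=0.0000
Node (1,1) S=266.4900: V=(p*·375.7509+(1−p*)·0.0000)/1.03=157.9014; Δ=(375.7509−0.0000)/(375.7509−197.2026)=2.1045; B=V−Δ·S=-402.9208
Node (0,0) S=189.0000: V=(p*·157.9014+(1−p*)·0.0000)/1.03=66.3547; Δ=(157.9014−0.0000)/(266.4900−139.8600)=1.2470; B=V−Δ·S=-169.3190
Verification: the root portfolio costs Δ(0,0)·S0 + B(0,0) = 66.3547, matching V0.

(0,0): Delta=1.2470 Bond=-169.3190
(1,0): Delta=0.0000 Bond=0.0000
(1,1): Delta=2.1045 Bond=-402.9208
V0=66.3547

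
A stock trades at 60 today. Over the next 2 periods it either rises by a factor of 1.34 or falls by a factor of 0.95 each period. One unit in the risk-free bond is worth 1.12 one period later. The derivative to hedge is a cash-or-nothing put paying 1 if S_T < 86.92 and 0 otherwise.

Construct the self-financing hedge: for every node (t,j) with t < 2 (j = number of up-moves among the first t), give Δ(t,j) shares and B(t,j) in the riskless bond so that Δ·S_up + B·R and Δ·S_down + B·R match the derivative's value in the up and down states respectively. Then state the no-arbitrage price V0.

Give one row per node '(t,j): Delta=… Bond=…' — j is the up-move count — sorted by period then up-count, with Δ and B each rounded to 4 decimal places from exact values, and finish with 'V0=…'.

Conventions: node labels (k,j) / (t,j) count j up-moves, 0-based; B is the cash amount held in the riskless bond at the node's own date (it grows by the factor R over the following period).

Risk-neutral probability p* = (R−d)/(u−d) = (1.12−0.95)/(1.34−0.95) = 0.4359.
Terminal payoffs: V(2,0)=1.0000, V(2,1)=1.0000, V(2,2)=0.0000
Node (1,0) S=57.0000: V=(p*·1.0000+(1−p*)·1.0000)/1.12=0.8929; Δ=(1.0000−1.0000)/(76.3800−54.1500)=0.0000; B=V−Δ·S=0.8929
Node (1,1) S=80.4000: V=(p*·0.0000+(1−p*)·1.0000)/1.12=0.5037; Δ=(0.0000−1.0000)/(107.7360−76.3800)=-0.0319; B=V−Δ·S=3.0678
Node (0,0) S=60.0000: V=(p*·0.5037+(1−p*)·0.8929)/1.12=0.6457; Δ=(0.5037−0.8929)/(80.4000−57.0000)=-0.0166; B=V−Δ·S=1.6437
As a check, the time-0 holding Δ(0,0)·S0 + B(0,0) comes to 0.6457 — exactly V0.

(0,0): Delta=-0.0166 Bond=1.6437
(1,0): Delta=0.0000 Bond=0.8929
(1,1): Delta=-0.0319 Bond=3.0678
V0=0.6457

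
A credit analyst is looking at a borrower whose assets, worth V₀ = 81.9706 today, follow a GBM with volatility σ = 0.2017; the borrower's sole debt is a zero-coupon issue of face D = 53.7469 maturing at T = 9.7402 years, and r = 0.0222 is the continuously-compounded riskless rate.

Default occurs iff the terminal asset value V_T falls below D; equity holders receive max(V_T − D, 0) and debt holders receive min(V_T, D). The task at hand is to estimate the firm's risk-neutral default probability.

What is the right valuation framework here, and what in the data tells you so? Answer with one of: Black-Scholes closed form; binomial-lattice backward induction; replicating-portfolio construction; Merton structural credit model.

Key observation: a levered firm with one bullet debt due at 9.7402 years is the canonical structural-credit setup: equity is a call on the firm's assets struck at the face value.

framework: Merton structural credit model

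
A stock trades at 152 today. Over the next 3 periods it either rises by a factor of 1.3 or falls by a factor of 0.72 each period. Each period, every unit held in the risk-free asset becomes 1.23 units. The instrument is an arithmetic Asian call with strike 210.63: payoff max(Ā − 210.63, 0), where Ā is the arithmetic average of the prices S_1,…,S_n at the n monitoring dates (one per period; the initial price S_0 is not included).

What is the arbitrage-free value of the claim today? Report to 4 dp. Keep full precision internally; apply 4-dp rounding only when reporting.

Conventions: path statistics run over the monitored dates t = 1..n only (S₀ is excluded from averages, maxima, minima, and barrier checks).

Set p* = 0.8793 (from d < R < u); the path-dependent value is the discounted p*-expectation over all price paths.
Enumerate all 2^3 = 8 price paths (U = up ×1.3, D = down ×0.72); each path with k up-moves has probability p*^k·(1−p*)^(3−k).
DDD: Ā=81.6568, payoff=0.0000, prob=0.001758
UDD: Ā=147.4359, payoff=0.0000, prob=0.012808
DUD: Ā=118.0493, payoff=0.0000, prob=0.012808
UUD: Ā=213.1445, payoff=2.5145, prob=0.093316
DDU: Ā=96.8909, payoff=0.0000, prob=0.012808
UDU: Ā=174.9419, payoff=0.0000, prob=0.093316
DUU: Ā=145.5552, payoff=0.0000, prob=0.093316
UUU: Ā=262.8080, payoff=52.1780, prob=0.679871
Price = Σ prob·payoff / R^3 = 35.708957 / 1.860867 = 19.1894

price = 19.1894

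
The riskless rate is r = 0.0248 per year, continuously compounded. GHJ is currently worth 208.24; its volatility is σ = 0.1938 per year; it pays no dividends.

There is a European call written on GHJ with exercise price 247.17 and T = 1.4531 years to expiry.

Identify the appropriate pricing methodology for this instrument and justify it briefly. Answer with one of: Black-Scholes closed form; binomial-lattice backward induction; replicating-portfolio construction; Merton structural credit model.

Key observation: everything needed for the exact continuous-time valuation of the European call on GHJ (strike 247.17) is given, and no feature rules the closed form out.

framework: Black-Scholes closed form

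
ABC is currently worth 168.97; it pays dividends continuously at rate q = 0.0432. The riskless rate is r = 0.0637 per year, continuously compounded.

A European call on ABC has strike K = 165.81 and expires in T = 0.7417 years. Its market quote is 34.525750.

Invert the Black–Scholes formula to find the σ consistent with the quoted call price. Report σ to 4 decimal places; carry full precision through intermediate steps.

sigma = 0.5796

At σ = 0.5796 the Black–Scholes value reproduces the quote:
σ√T = 0.5796·√0.7417 = 0.499163
d₁ = (ln(S/K) + (r−q+σ²/2)T) / (σ√T) = (ln(168.97/165.81) + (0.0637−0.0432+0.5796²/2)·0.7417) / 0.499163 = (0.018879 + 0.139787) / 0.499163 = 0.317863
d₂ = d₁ − σ√T = 0.317863 − 0.499163 = -0.181300
e^{−rT} = 0.953852
e^{−qT} = 0.968466
N(d₁) = 0.624706,  N(d₂) = 0.428066
V = S·e^{−qT}·N(d₁) − K·e^{−rT}·N(d₂) = 102.227917 − 67.702167 = 34.525750 (matching the quote); vega is positive throughout, so no other σ reproduces this price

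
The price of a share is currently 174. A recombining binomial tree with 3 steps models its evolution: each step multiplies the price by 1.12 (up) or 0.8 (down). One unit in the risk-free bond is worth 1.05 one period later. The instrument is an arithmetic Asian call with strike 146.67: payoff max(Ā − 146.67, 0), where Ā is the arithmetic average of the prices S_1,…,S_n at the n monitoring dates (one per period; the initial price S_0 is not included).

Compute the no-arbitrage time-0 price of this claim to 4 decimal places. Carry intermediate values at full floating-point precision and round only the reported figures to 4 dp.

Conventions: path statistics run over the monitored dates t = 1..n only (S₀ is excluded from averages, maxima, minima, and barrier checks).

price = 40.3633

With p* = (R−d)/(u−d) = 0.7812, sum probability × payoff across the paths and divide by R^3.
Enumerate all 2^3 = 8 price paths (U = up ×1.12, D = down ×0.8); each path with k up-moves has probability p*^k·(1−p*)^(3−k).
DDD: Ā=113.2160, payoff=0.0000, prob=0.010468
UDD: Ā=158.5024, payoff=11.8324, prob=0.037384
DUD: Ā=139.9424, payoff=0.0000, prob=0.037384
UUD: Ā=195.9194, payoff=49.2494, prob=0.133514
DDU: Ā=125.0944, payoff=0.0000, prob=0.037384
UDU: Ā=175.1322, payoff=28.4622, prob=0.133514
DUU: Ā=156.5722, payoff=9.9022, prob=0.133514
UUU: Ā=219.2010, payoff=72.5310, prob=0.476837
Price = Σ prob·payoff / R^3 = 46.725518 / 1.157625 = 40.3633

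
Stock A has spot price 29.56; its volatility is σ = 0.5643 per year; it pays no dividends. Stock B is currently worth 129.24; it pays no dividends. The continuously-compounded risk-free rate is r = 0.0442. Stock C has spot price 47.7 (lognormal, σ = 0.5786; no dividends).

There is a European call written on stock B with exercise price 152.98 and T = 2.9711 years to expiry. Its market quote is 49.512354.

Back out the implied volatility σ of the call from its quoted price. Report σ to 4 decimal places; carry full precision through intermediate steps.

At σ = 0.5991 the Black–Scholes value reproduces the quote:
σ√T = 0.5991·√2.9711 = 1.032661
d₁ = (ln(S/K) + (r+σ²/2)T) / (σ√T) = (ln(129.24/152.98) + (0.0442+0.5991²/2)·2.9711) / 1.032661 = (-0.168636 + 0.664517) / 1.032661 = 0.480197
d₂ = d₁ − σ√T = 0.480197 − 1.032661 = -0.552464
e^{−rT} = 0.876935
N(d₁) = 0.684456,  N(d₂) = 0.290315
V = S·N(d₁) − K·e^{−rT}·N(d₂) = 88.459158 − 38.946804 = 49.512354 (equal to the quote); since ∂V/∂σ > 0 for all σ, the implied volatility is unique

sigma = 0.5991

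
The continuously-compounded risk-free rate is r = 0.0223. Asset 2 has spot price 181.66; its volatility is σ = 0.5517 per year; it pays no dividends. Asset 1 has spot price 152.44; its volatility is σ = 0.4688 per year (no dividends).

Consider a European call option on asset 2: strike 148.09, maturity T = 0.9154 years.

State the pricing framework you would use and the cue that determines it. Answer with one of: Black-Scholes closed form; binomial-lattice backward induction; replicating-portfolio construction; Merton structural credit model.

framework: Black-Scholes closed form

Key observation: the instrument is a plain European call (strike 148.09) on a lognormal asset; the exact continuous-time formula applies directly.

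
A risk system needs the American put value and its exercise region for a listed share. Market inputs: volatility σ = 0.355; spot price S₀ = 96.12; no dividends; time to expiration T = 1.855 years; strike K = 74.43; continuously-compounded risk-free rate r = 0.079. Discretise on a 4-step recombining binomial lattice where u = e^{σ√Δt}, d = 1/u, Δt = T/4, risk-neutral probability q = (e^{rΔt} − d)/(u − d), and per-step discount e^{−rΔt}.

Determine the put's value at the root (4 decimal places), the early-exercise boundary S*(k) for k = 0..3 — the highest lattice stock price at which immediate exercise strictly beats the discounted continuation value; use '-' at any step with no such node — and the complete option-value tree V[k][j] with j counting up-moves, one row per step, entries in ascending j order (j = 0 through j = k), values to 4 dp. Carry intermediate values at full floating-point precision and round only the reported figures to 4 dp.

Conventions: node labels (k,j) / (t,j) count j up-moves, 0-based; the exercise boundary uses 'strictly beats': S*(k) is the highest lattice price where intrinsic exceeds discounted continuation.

price = 5.1233
boundary = - - - 46.5413
tree:
5.1233
9.3459 1.5373
16.5235 3.2967 0.0000
27.8887 7.0696 0.0000 0.0000
37.8834 15.1606 0.0000 0.0000 0.0000

Δt=0.46375, u=1.27348, d=0.78525, q=0.51629, disc=e^(-rΔt)=0.96403
k=4 terminal: V=max(K-S,0) → 37.8834 15.1606 0.0000 0.0000 0.0000
k=3: j=0 S=46.5413 intr=27.8887 cont=25.2112 V=27.8887[EX]; j=1 S=75.4783 intr=0.0000 cont=7.0696 V=7.0696[hold]; j=2 S=122.4068 intr=0.0000 cont=0.0000 V=0.0000[hold]; j=3 S=198.5128 intr=0.0000 cont=0.0000 V=0.0000[hold]  S*(3)=46.5413
k=2: j=0 S=59.2694 intr=15.1606 cont=16.5235 V=16.5235[hold]; j=1 S=96.1200 intr=0.0000 cont=3.2967 V=3.2967[hold]; j=2 S=155.8824 intr=0.0000 cont=0.0000 V=0.0000[hold]  S*(2)=-
k=1: j=0 S=75.4783 intr=0.0000 cont=9.3459 V=9.3459[hold]; j=1 S=122.4068 intr=0.0000 cont=1.5373 V=1.5373[hold]  S*(1)=-
k=0: j=0 S=96.1200 intr=0.0000 cont=5.1233 V=5.1233[hold]  S*(0)=-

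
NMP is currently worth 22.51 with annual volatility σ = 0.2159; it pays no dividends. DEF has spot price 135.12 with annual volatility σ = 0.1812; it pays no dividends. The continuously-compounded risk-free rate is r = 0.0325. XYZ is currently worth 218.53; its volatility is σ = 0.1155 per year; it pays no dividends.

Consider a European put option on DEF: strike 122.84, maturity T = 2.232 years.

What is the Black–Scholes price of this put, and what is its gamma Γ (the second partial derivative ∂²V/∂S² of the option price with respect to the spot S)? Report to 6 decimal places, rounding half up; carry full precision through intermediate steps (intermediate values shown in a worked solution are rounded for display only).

σ√T = 0.1812·√2.232 = 0.270711
d₁ = (ln(S/K) + (r+σ²/2)T) / (σ√T) = (ln(135.12/122.84) + (0.0325+0.1812²/2)·2.232) / 0.270711 = (0.095281 + 0.109182) / 0.270711 = 0.755281
d₂ = d₁ − σ√T = 0.755281 − 0.270711 = 0.484571
e^{−rT} = 0.930029
N(−d₁) = 0.225040,  N(−d₂) = 0.313990
Put price V = K·e^{−rT}·N(−d₂) − S·N(−d₁) = 35.871743 − 30.407415 = 5.464328
φ(d₁) = (1/√(2π))·e^{−d₁²/2} = 0.299943
Γ = φ(d₁) / (S·σ·√T) = 0.008200

price = 5.464328
Γ = 0.008200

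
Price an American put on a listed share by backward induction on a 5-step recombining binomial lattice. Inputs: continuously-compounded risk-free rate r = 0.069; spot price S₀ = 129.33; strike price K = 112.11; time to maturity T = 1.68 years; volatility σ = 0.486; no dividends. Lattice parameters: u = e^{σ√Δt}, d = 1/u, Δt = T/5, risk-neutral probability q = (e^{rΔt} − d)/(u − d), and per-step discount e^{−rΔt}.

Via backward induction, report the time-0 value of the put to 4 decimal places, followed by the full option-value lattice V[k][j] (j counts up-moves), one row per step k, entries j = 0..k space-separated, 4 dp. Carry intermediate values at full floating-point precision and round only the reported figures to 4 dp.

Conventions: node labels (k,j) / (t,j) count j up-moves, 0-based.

price = 17.6897
tree:
17.6897
27.0339 8.0806
39.9762 13.8506 2.0053
56.5630 23.3459 3.8806 0.0000
70.2003 38.4881 7.5094 0.0000 0.0000
80.4895 56.5630 14.5317 0.0000 0.0000 0.0000

Δt=0.33600, u=1.32540, d=0.75449, q=0.47112, disc=e^(-rΔt)=0.97708
k=5 terminal: V=max(K-S,0) → 80.4895 56.5630 14.5317 0.0000 0.0000 0.0000
k=4: j=0 S=41.9097 intr=70.2003 cont=67.6310 V=70.2003[EX]; j=1 S=73.6219 intr=38.4881 cont=35.9188 V=38.4881[EX]; j=2 S=129.3300 intr=0.0000 cont=7.5094 V=7.5094[hold]; j=3 S=227.1912 intr=0.0000 cont=0.0000 V=0.0000[hold]; j=4 S=399.1019 intr=0.0000 cont=0.0000 V=0.0000[hold]
k=3: j=0 S=55.5470 intr=56.5630 cont=53.9937 V=56.5630[EX]; j=1 S=97.5783 intr=14.5317 cont=23.3459 V=23.3459[hold]; j=2 S=171.4137 intr=0.0000 cont=3.8806 V=3.8806[hold]; j=3 S=301.1186 intr=0.0000 cont=0.0000 V=0.0000[hold]
k=2: j=0 S=73.6219 intr=38.4881 cont=39.9762 V=39.9762[hold]; j=1 S=129.3300 intr=0.0000 cont=13.8506 V=13.8506[hold]; j=2 S=227.1912 intr=0.0000 cont=2.0053 V=2.0053[hold]
k=1: j=0 S=97.5783 intr=14.5317 cont=27.0339 V=27.0339[hold]; j=1 S=171.4137 intr=0.0000 cont=8.0806 V=8.0806[hold]
k=0: j=0 S=129.3300 intr=0.0000 cont=17.6897 V=17.6897[hold]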